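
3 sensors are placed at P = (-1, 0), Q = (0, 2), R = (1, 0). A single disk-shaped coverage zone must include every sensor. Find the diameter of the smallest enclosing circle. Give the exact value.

Side lengths²: PQ² = 5, PR² = 4, QR² = 5.
Since QR² = 5 < 5 + 4 = 9, the triangle is acute, so the smallest enclosing circle is the circumcircle.
Circumcentre = (0, 0.75), r² = 1.5625.
Diameter = 2r = 2√(1.5625) = 2.5.

2.5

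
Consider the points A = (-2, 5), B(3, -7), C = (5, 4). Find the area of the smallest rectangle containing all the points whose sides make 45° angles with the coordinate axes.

110.5

In coordinates u = x + y, v = x − y the rectangle is axis-aligned; the map (x,y)→(u,v) scales areas by 2.
u-values: 3, -4, 9; range = 9 − (-4) = 13.
v-values: -7, 10, 1; range = 10 − (-7) = 17.
Area = (13 × 17) / 2 = 110.5.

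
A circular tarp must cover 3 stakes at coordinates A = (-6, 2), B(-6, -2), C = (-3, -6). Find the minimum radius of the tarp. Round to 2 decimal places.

Side lengths²: AB² = 16, AC² = 73, BC² = 25.
Since AC² = 73 ≥ 25 + 16 = 41, the angle opposite AC is not acute, so the smallest enclosing circle has AC as diameter.
Centre = midpoint of AC = (-4.5, -2), r² = 73/4 = 18.25.
r = √(18.25) ≈ 4.27.

4.27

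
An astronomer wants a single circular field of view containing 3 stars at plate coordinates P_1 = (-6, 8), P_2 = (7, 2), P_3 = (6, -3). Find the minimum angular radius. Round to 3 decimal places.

Side lengths²: P_1P_2² = 205, P_1P_3² = 265, P_2P_3² = 26.
Since P_1P_3² = 265 ≥ 205 + 26 = 231, the angle opposite P_1P_3 is not acute, so the smallest enclosing circle has P_1P_3 as diameter.
Centre = midpoint of P_1P_3 = (0, 2.5), r² = 265/4 = 66.25.
r = √(66.25) ≈ 8.139.

8.139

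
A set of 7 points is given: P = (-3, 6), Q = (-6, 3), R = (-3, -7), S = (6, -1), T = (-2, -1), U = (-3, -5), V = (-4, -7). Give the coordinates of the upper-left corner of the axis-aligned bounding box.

x-range [-6, 6], y-range [-7, 6].
The upper-left corner is (-6, 6).

(-6, 6)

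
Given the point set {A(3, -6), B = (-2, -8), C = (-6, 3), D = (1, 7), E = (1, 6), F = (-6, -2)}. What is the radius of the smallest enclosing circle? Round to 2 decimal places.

By Welzl's lemma the MEC is supported by two points (diametrically opposite) or three points (on a circumcircle).
The farthest pair is B–D with squared distance 234. The circle on this segment as diameter has centre (-0.5, -0.5) and r² = 234/4 = 58.5.
Check A: distance² to centre = 42.5 ≤ 58.5, so it lies inside.
All remaining points lie in this disk, and no smaller disk contains both endpoints, so this is the minimum enclosing circle.
r = √(58.5) ≈ 7.65.

7.65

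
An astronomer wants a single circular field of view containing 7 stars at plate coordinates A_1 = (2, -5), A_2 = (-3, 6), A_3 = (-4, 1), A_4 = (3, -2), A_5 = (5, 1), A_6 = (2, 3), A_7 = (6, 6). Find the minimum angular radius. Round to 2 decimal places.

6.43

A smallest enclosing disk is always determined by at most three of the input points on its boundary.
The minimum enclosing circle is determined by three boundary points: A_1, A_2, A_7.
Their circumcentre is (1.5, 31/22) with r² = 10001/242.
The farthest remaining point A_3 is at distance² 7361/242 ≤ 10001/242.
r = √(10001/242) ≈ 6.43.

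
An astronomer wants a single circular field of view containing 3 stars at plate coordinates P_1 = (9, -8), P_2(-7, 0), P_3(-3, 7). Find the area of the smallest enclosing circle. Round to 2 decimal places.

Side lengths²: P_1P_2² = 320, P_1P_3² = 369, P_2P_3² = 65.
Since P_1P_3² = 369 < 320 + 65 = 385, the triangle is acute, so the smallest enclosing circle is the circumcircle.
Circumcentre = (31/12, -5/6), r² = 13325/144.
Area = π·r² = π·13325/144 ≈ 290.71.

290.71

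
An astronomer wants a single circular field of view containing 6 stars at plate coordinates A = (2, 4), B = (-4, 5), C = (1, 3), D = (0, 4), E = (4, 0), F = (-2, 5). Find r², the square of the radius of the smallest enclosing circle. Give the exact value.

A smallest enclosing disk is always determined by at most three of the input points on its boundary.
The farthest pair is B–E with squared distance 89. The circle on this segment as diameter has centre (0, 2.5) and r² = 89/4 = 22.25.
Check A: distance² to centre = 6.25 ≤ 22.25, so it lies inside.
All remaining points lie in this disk, and no smaller disk contains both endpoints, so this is the minimum enclosing circle.

22.25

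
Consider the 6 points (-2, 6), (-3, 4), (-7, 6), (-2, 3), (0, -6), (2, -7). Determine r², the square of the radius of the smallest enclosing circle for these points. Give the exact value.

62.5

A smallest enclosing disk is always determined by at most three of the input points on its boundary.
The farthest pair is (-7, 6)–(2, -7) with squared distance 250. The circle on this segment as diameter has centre (-2.5, -0.5) and r² = 250/4 = 62.5.
Check (-2, 6): distance² to centre = 42.5 ≤ 62.5, so it lies inside.
All remaining points lie in this disk, and no smaller disk contains both endpoints, so this is the minimum enclosing circle.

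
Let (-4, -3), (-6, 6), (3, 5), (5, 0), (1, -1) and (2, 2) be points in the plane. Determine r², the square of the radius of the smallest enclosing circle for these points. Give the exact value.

The minimum enclosing circle of a finite set is fixed by two of the points (as a diameter) or three (as a circumcircle).
The minimum enclosing circle is determined by three boundary points: (-4, -3), (-6, 6), (5, 0).
Their circumcentre is (-47/58, 141/58) with r² = 66725/1682.
The farthest remaining point (3, 5) is at distance² 35521/1682 ≤ 66725/1682.

66725/1682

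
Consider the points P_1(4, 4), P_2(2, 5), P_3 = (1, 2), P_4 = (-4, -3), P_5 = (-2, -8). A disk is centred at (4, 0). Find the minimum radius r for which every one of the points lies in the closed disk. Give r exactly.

The required radius is the distance from (4, 0) to the farthest point.
Squared distances: 16, 29, 13, 73, 100.
Maximum is 100, attained at P_5.
r = √100 = 10.

10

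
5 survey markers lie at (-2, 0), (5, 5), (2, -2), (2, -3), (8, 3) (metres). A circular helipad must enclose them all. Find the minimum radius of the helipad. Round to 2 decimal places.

The farthest pair is (-2, 0)–(8, 3) with squared distance 109. The circle on this segment as diameter has centre (3, 1.5) and r² = 109/4 = 27.25.
Check (5, 5): distance² to centre = 16.25 ≤ 27.25, so it lies inside.
All remaining points lie in this disk, and no smaller disk contains both endpoints, so this is the minimum enclosing circle.
r = √(27.25) ≈ 5.22.

5.22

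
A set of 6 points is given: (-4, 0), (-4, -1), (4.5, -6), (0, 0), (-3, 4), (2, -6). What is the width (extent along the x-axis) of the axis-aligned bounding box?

8.5

max x = 4.5, min x = -4, so width = 8.5.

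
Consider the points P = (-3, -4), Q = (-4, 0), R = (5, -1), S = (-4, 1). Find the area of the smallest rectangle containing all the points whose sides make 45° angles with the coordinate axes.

60.5

In coordinates u = x + y, v = x − y the rectangle is axis-aligned; the map (x,y)→(u,v) scales areas by 2.
u-values: -7, -4, 4, -3; range = 4 − (-7) = 11.
v-values: 1, -4, 6, -5; range = 6 − (-5) = 11.
Area = (11 × 11) / 2 = 60.5.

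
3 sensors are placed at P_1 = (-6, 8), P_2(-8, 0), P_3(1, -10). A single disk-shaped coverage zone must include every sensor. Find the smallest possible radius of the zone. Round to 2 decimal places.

Side lengths²: P_1P_2² = 68, P_1P_3² = 373, P_2P_3² = 181.
Since P_1P_3² = 373 ≥ 181 + 68 = 249, the angle opposite P_1P_3 is not acute, so the smallest enclosing circle has P_1P_3 as diameter.
Centre = midpoint of P_1P_3 = (-2.5, -1), r² = 373/4 = 93.25.
r = √(93.25) ≈ 9.66.

9.66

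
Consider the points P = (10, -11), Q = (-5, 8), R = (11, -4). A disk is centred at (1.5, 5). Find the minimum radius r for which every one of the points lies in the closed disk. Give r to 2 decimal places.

The required radius is the distance from (1.5, 5) to the farthest point.
Squared distances: 328.25, 51.25, 171.25.
Maximum is 328.25, attained at P.
r = √(328.25) ≈ 18.12.

18.12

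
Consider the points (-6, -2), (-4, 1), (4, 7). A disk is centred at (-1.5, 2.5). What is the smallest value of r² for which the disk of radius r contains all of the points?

50.5

The required radius is the distance from (-1.5, 2.5) to the farthest point.
Squared distances: 40.5, 8.5, 50.5.
Maximum is 50.5, attained at (4, 7).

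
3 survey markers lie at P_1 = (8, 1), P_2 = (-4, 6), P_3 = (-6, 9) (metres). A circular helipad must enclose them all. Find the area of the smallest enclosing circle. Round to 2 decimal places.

204.20

Side lengths²: P_1P_2² = 169, P_1P_3² = 260, P_2P_3² = 13.
Since P_1P_3² = 260 ≥ 169 + 13 = 182, the angle opposite P_1P_3 is not acute, so the smallest enclosing circle has P_1P_3 as diameter.
Centre = midpoint of P_1P_3 = (1, 5), r² = 260/4 = 65.
Area = π·r² = π·65 ≈ 204.20.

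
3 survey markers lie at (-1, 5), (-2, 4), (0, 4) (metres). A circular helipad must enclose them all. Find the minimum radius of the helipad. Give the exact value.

1

Call the three points A, B, C in the order given.
Side lengths²: AB² = 2, AC² = 2, BC² = 4.
Since BC² = 4 ≥ 2 + 2 = 4, the angle opposite BC is not acute, so the smallest enclosing circle has BC as diameter.
Centre = midpoint of BC = (-1, 4), r² = 4/4 = 1.
r = √1 = 1.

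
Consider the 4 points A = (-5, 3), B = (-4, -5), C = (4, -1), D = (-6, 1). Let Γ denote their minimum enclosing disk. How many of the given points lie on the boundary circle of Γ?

3

By Welzl's lemma the MEC is supported by two points (diametrically opposite) or three points (on a circumcircle).
The minimum enclosing circle is determined by three boundary points: A, B, C.
Their circumcentre is (-41/34, -10/17) with r² = 31525/1156.
The farthest remaining point D is at distance² 29485/1156 ≤ 31525/1156.
The points at distance exactly r from the centre are A, B, C — 3 points.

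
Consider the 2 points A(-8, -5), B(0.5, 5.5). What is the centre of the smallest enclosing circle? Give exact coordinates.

(-3.75, 0.25)

The smallest circle enclosing two points has them as diameter endpoints.
Centre = midpoint = (-3.75, 0.25); r² = |AB|²/4 = 182.5/4 = 45.625.
Centre = (-3.75, 0.25).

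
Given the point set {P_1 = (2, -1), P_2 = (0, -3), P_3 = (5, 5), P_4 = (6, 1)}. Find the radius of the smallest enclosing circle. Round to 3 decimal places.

The minimum enclosing circle of a finite set is fixed by two of the points (as a diameter) or three (as a circumcircle).
The farthest pair is P_2–P_3 with squared distance 89. The circle on this segment as diameter has centre (2.5, 1) and r² = 89/4 = 22.25.
Check P_1: distance² to centre = 4.25 ≤ 22.25, so it lies inside.
All remaining points lie in this disk, and no smaller disk contains both endpoints, so this is the minimum enclosing circle.
r = √(22.25) ≈ 4.717.

4.717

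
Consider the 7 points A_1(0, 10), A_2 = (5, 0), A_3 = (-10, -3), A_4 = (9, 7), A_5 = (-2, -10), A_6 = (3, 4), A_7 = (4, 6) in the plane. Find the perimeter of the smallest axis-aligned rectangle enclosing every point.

78

Width = max x − min x = 9 − (-10) = 19.
Height = max y − min y = 10 − (-10) = 20.
Perimeter = 2(19 + 20) = 78.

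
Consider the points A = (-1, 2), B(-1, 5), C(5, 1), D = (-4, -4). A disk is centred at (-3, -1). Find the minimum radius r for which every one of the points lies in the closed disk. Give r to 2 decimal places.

The required radius is the distance from (-3, -1) to the farthest point.
Squared distances: 13, 40, 68, 10.
Maximum is 68, attained at C.
r = √68 ≈ 8.25.

8.25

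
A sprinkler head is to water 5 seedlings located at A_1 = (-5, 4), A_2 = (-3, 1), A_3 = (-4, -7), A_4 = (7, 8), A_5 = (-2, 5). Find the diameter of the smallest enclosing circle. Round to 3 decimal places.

18.601

By Welzl's lemma the MEC is supported by two points (diametrically opposite) or three points (on a circumcircle).
The farthest pair is A_3–A_4 with squared distance 346. The circle on this segment as diameter has centre (1.5, 0.5) and r² = 346/4 = 86.5.
Check A_1: distance² to centre = 54.5 ≤ 86.5, so it lies inside.
All remaining points lie in this disk, and no smaller disk contains both endpoints, so this is the minimum enclosing circle.
Diameter = 2r = 2√(86.5) ≈ 18.601.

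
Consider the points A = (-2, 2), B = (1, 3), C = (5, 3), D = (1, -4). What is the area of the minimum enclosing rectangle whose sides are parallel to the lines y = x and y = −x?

49.5

In coordinates u = x + y, v = x − y the rectangle is axis-aligned; the map (x,y)→(u,v) scales areas by 2.
u-values: 0, 4, 8, -3; range = 8 − (-3) = 11.
v-values: -4, -2, 2, 5; range = 5 − (-4) = 9.
Area = (11 × 9) / 2 = 49.5.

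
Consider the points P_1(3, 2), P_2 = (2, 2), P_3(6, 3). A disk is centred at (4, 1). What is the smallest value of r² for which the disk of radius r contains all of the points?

8

The required radius is the distance from (4, 1) to the farthest point.
Squared distances: 2, 5, 8.
Maximum is 8, attained at P_3.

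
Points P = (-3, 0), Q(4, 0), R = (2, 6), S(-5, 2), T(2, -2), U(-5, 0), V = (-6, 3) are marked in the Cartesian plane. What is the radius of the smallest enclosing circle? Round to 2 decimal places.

5.22

The minimum enclosing circle of a finite set is fixed by two of the points (as a diameter) or three (as a circumcircle).
The minimum enclosing circle is determined by three boundary points: Q, R, V.
Their circumcentre is (-17/18, 91/54) with r² = 39785/1458.
The farthest remaining point T is at distance² 32441/1458 ≤ 39785/1458.
r = √(39785/1458) ≈ 5.22.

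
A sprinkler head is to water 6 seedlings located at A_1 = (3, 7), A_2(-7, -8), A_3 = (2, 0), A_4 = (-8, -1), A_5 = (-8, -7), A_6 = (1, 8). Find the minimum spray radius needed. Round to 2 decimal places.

9.01

A smallest enclosing disk is always determined by at most three of the input points on its boundary.
The farthest pair is A_1–A_2 with squared distance 325. The circle on this segment as diameter has centre (-2, -0.5) and r² = 325/4 = 81.25.
Check A_3: distance² to centre = 16.25 ≤ 81.25, so it lies inside.
All remaining points lie in this disk, and no smaller disk contains both endpoints, so this is the minimum enclosing circle.
r = √(81.25) ≈ 9.01.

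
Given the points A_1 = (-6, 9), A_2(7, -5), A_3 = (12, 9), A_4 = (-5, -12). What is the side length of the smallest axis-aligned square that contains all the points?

The bounding box has width 18 and height 21.
An axis-aligned square enclosing the set must have side ≥ max(width, height).
So the minimum side is max(18, 21) = 21.

21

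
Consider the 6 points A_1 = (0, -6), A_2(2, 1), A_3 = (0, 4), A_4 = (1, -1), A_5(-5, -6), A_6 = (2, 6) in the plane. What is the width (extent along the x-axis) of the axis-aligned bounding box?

7

max x = 2, min x = -5, so width = 7.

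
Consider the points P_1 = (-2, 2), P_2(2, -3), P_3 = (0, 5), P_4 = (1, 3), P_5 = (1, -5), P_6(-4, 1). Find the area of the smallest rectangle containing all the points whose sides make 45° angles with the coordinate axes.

49.5

In coordinates u = x + y, v = x − y the rectangle is axis-aligned; the map (x,y)→(u,v) scales areas by 2.
u-values: 0, -1, 5, 4, -4, -3; range = 5 − (-4) = 9.
v-values: -4, 5, -5, -2, 6, -5; range = 6 − (-5) = 11.
Area = (9 × 11) / 2 = 49.5.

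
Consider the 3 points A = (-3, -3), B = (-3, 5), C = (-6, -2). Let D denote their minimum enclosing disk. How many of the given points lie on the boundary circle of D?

Side lengths²: AB² = 64, AC² = 10, BC² = 58.
Since AB² = 64 < 58 + 10 = 68, the triangle is acute, so the smallest enclosing circle is the circumcircle.
Circumcentre = (-10/3, 1), r² = 145/9.
The points at distance exactly r from the centre are A, B, C — 3 points.

3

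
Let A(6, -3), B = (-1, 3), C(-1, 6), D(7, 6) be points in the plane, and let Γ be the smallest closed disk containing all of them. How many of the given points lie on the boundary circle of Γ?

3

The minimum enclosing circle is determined by three boundary points: A, C, D.
Their circumcentre is (3, 17/9) with r² = 2665/81.
The farthest remaining point B is at distance² 1396/81 ≤ 2665/81.
The points at distance exactly r from the centre are A, C, D — 3 points.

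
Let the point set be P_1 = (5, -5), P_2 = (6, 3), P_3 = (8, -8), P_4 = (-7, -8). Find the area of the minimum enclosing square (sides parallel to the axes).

225

The bounding box has width 15 and height 11.
An axis-aligned square enclosing the set must have side ≥ max(width, height).
So the minimum side is max(15, 11) = 15.
Area = 15² = 225.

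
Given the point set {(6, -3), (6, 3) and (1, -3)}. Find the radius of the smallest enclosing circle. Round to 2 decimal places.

Call the three points A, B, C in the order given.
Side lengths²: AB² = 36, AC² = 25, BC² = 61.
Since BC² = 61 ≥ 36 + 25 = 61, the angle opposite BC is not acute, so the smallest enclosing circle has BC as diameter.
Centre = midpoint of BC = (3.5, 0), r² = 61/4 = 15.25.
r = √(15.25) ≈ 3.91.

3.91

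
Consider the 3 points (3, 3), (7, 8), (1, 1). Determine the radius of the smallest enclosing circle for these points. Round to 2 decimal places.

Call the three points A, B, C in the order given.
Side lengths²: AB² = 41, AC² = 8, BC² = 85.
Since BC² = 85 ≥ 41 + 8 = 49, the angle opposite BC is not acute, so the smallest enclosing circle has BC as diameter.
Centre = midpoint of BC = (4, 4.5), r² = 85/4 = 21.25.
r = √(21.25) ≈ 4.61.

4.61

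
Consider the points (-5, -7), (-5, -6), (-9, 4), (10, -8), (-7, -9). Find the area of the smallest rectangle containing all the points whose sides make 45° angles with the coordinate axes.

In coordinates u = x + y, v = x − y the rectangle is axis-aligned; the map (x,y)→(u,v) scales areas by 2.
u-values: -12, -11, -5, 2, -16; range = 2 − (-16) = 18.
v-values: 2, 1, -13, 18, 2; range = 18 − (-13) = 31.
Area = (18 × 31) / 2 = 279.

279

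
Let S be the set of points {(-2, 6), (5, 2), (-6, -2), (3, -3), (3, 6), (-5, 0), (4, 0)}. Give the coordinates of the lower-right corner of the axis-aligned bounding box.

x-range [-6, 5], y-range [-3, 6].
The lower-right corner is (5, -3).

(5, -3)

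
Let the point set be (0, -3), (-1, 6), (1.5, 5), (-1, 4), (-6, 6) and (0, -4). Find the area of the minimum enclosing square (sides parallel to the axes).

100

The bounding box has width 7.5 and height 10.
An axis-aligned square enclosing the set must have side ≥ max(width, height).
So the minimum side is max(7.5, 10) = 10.
Area = 10² = 100.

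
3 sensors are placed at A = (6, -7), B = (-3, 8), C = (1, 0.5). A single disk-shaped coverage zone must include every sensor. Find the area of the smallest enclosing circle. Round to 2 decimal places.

Side lengths²: AB² = 306, AC² = 81.25, BC² = 72.25.
Since AB² = 306 ≥ 81.25 + 72.25 = 153.5, the angle opposite AB is not acute, so the smallest enclosing circle has AB as diameter.
Centre = midpoint of AB = (1.5, 0.5), r² = 306/4 = 76.5.
Area = π·r² = π·76.5 ≈ 240.33.

240.33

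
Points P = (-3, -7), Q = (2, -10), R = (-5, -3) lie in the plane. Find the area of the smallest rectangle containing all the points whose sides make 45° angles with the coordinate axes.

14

In coordinates u = x + y, v = x − y the rectangle is axis-aligned; the map (x,y)→(u,v) scales areas by 2.
u-values: -10, -8, -8; range = -8 − (-10) = 2.
v-values: 4, 12, -2; range = 12 − (-2) = 14.
Area = (2 × 14) / 2 = 14.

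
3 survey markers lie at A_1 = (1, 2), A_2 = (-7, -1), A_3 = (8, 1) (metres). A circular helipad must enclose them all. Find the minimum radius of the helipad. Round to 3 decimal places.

Side lengths²: A_1A_2² = 73, A_1A_3² = 50, A_2A_3² = 229.
Since A_2A_3² = 229 ≥ 73 + 50 = 123, the angle opposite A_2A_3 is not acute, so the smallest enclosing circle has A_2A_3 as diameter.
Centre = midpoint of A_2A_3 = (0.5, 0), r² = 229/4 = 57.25.
r = √(57.25) ≈ 7.566.

7.566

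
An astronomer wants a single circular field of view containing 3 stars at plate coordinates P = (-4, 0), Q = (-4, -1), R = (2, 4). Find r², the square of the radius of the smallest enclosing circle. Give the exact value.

15.25

Side lengths²: PQ² = 1, PR² = 52, QR² = 61.
Since QR² = 61 ≥ 52 + 1 = 53, the angle opposite QR is not acute, so the smallest enclosing circle has QR as diameter.
Centre = midpoint of QR = (-1, 1.5), r² = 61/4 = 15.25.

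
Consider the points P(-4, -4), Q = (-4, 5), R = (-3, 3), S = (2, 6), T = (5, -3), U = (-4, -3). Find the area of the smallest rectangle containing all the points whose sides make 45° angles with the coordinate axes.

136

In coordinates u = x + y, v = x − y the rectangle is axis-aligned; the map (x,y)→(u,v) scales areas by 2.
u-values: -8, 1, 0, 8, 2, -7; range = 8 − (-8) = 16.
v-values: 0, -9, -6, -4, 8, -1; range = 8 − (-9) = 17.
Area = (16 × 17) / 2 = 136.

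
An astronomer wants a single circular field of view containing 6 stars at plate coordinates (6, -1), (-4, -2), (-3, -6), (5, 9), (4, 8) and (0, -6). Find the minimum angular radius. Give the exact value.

8.5

The minimum enclosing circle of a finite set is fixed by two of the points (as a diameter) or three (as a circumcircle).
The farthest pair is (-3, -6)–(5, 9) with squared distance 289. The circle on this segment as diameter has centre (1, 1.5) and r² = 289/4 = 72.25.
Check (6, -1): distance² to centre = 31.25 ≤ 72.25, so it lies inside.
All remaining points lie in this disk, and no smaller disk contains both endpoints, so this is the minimum enclosing circle.
r = √(72.25) = 8.5.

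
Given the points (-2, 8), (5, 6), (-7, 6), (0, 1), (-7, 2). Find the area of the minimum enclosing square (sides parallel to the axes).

The bounding box has width 12 and height 7.
An axis-aligned square enclosing the set must have side ≥ max(width, height).
So the minimum side is max(12, 7) = 12.
Area = 12² = 144.

144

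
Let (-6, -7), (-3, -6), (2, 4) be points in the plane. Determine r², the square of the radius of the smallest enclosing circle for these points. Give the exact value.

46.25

Call the three points A, B, C in the order given.
Side lengths²: AB² = 10, AC² = 185, BC² = 125.
Since AC² = 185 ≥ 125 + 10 = 135, the angle opposite AC is not acute, so the smallest enclosing circle has AC as diameter.
Centre = midpoint of AC = (-2, -1.5), r² = 185/4 = 46.25.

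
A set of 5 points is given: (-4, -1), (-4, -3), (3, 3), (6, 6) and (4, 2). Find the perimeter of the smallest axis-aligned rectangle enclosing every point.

38

Width = max x − min x = 6 − (-4) = 10.
Height = max y − min y = 6 − (-3) = 9.
Perimeter = 2(10 + 9) = 38.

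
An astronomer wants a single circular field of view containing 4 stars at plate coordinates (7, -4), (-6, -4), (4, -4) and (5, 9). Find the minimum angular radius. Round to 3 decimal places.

The minimum enclosing circle is determined by three boundary points: (7, -4), (-6, -4), (5, 9).
Their circumcentre is (0.5, 43/26) with r² = 25085/338.
The farthest remaining point (4, -4) is at distance² 14945/338 ≤ 25085/338.
r = √(25085/338) ≈ 8.615.

8.615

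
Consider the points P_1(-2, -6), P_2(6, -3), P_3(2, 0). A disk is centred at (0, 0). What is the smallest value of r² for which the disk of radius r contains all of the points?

45

The required radius is the distance from (0, 0) to the farthest point.
Squared distances: 40, 45, 4.
Maximum is 45, attained at P_2.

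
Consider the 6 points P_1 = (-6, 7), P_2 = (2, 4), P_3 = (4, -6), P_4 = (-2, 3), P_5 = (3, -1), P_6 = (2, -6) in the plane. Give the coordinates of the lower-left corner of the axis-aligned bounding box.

(-6, -6)

x-range [-6, 4], y-range [-6, 7].
The lower-left corner is (-6, -6).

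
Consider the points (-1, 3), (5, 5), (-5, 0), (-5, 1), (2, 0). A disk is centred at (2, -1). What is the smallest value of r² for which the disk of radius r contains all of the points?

The required radius is the distance from (2, -1) to the farthest point.
Squared distances: 25, 45, 50, 53, 1.
Maximum is 53, attained at (-5, 1).

53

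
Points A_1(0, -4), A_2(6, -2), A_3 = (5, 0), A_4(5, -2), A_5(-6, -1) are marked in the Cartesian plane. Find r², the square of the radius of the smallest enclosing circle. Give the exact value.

The farthest pair is A_2–A_5 with squared distance 145. The circle on this segment as diameter has centre (0, -1.5) and r² = 145/4 = 36.25.
Check A_1: distance² to centre = 6.25 ≤ 36.25, so it lies inside.
All remaining points lie in this disk, and no smaller disk contains both endpoints, so this is the minimum enclosing circle.

36.25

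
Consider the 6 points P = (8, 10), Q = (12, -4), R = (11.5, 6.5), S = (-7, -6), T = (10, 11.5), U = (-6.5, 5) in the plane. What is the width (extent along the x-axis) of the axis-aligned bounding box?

19

max x = 12, min x = -7, so width = 19.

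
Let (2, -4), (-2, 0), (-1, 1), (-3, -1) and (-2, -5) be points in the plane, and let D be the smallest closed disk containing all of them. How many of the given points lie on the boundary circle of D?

The minimum enclosing circle of a finite set is fixed by two of the points (as a diameter) or three (as a circumcircle).
The minimum enclosing circle is determined by three boundary points: (2, -4), (-1, 1), (-2, -5).
Their circumcentre is (-27/46, -99/46) with r² = 10693/1058.
The farthest remaining point (-3, -1) is at distance² 7565/1058 ≤ 10693/1058.
The points at distance exactly r from the centre are (2, -4), (-1, 1), (-2, -5) — 3 points.

3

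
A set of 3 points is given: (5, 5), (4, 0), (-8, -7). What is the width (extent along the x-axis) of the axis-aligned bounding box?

13

max x = 5, min x = -8, so width = 13.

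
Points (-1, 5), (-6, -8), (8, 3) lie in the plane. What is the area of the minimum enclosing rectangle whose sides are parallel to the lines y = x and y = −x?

In coordinates u = x + y, v = x − y the rectangle is axis-aligned; the map (x,y)→(u,v) scales areas by 2.
u-values: 4, -14, 11; range = 11 − (-14) = 25.
v-values: -6, 2, 5; range = 5 − (-6) = 11.
Area = (25 × 11) / 2 = 137.5.

137.5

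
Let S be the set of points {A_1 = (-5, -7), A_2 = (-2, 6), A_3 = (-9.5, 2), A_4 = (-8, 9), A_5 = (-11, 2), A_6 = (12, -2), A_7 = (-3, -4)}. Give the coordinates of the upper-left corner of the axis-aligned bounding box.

(-11, 9)

x-range [-11, 12], y-range [-7, 9].
The upper-left corner is (-11, 9).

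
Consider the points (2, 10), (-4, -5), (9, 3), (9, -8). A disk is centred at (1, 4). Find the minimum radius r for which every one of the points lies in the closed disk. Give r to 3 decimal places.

14.422

The required radius is the distance from (1, 4) to the farthest point.
Squared distances: 37, 106, 65, 208.
Maximum is 208, attained at (9, -8).
r = √208 ≈ 14.422.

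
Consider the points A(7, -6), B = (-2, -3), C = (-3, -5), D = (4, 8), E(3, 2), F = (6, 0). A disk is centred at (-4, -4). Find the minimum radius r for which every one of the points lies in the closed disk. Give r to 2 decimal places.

14.42

The required radius is the distance from (-4, -4) to the farthest point.
Squared distances: 125, 5, 2, 208, 85, 116.
Maximum is 208, attained at D.
r = √208 ≈ 14.42.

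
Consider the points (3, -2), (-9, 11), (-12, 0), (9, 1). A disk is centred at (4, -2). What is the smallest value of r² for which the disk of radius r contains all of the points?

The required radius is the distance from (4, -2) to the farthest point.
Squared distances: 1, 338, 260, 34.
Maximum is 338, attained at (-9, 11).

338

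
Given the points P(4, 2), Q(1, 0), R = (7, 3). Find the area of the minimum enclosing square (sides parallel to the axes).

The bounding box has width 6 and height 3.
An axis-aligned square enclosing the set must have side ≥ max(width, height).
So the minimum side is max(6, 3) = 6.
Area = 6² = 36.

36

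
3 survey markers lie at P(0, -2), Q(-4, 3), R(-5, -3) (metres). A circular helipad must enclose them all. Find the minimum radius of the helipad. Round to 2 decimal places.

3.42

Side lengths²: PQ² = 41, PR² = 26, QR² = 37.
Since PQ² = 41 < 37 + 26 = 63, the triangle is acute, so the smallest enclosing circle is the circumcircle.
Circumcentre = (-171/58, -15/58), r² = 19721/1682.
r = √(19721/1682) ≈ 3.42.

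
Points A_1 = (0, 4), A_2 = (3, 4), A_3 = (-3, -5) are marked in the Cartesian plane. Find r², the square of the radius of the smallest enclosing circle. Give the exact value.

Side lengths²: A_1A_2² = 9, A_1A_3² = 90, A_2A_3² = 117.
Since A_2A_3² = 117 ≥ 90 + 9 = 99, the angle opposite A_2A_3 is not acute, so the smallest enclosing circle has A_2A_3 as diameter.
Centre = midpoint of A_2A_3 = (0, -0.5), r² = 117/4 = 29.25.

29.25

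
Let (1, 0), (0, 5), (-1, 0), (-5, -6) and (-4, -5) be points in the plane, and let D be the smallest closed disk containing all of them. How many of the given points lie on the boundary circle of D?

The farthest pair is (0, 5)–(-5, -6) with squared distance 146. The circle on this segment as diameter has centre (-2.5, -0.5) and r² = 146/4 = 36.5.
Check (1, 0): distance² to centre = 12.5 ≤ 36.5, so it lies inside.
All remaining points lie in this disk, and no smaller disk contains both endpoints, so this is the minimum enclosing circle.
The points at distance exactly r from the centre are (0, 5), (-5, -6) — 2 points.

2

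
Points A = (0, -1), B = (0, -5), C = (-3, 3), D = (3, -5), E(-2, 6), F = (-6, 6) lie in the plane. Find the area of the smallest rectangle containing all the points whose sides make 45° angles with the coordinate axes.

In coordinates u = x + y, v = x − y the rectangle is axis-aligned; the map (x,y)→(u,v) scales areas by 2.
u-values: -1, -5, 0, -2, 4, 0; range = 4 − (-5) = 9.
v-values: 1, 5, -6, 8, -8, -12; range = 8 − (-12) = 20.
Area = (9 × 20) / 2 = 90.

90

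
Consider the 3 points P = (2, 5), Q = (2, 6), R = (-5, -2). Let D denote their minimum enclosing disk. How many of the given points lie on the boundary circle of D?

2

Side lengths²: PQ² = 1, PR² = 98, QR² = 113.
Since QR² = 113 ≥ 98 + 1 = 99, the angle opposite QR is not acute, so the smallest enclosing circle has QR as diameter.
Centre = midpoint of QR = (-1.5, 2), r² = 113/4 = 28.25.
The points at distance exactly r from the centre are Q, R — 2 points.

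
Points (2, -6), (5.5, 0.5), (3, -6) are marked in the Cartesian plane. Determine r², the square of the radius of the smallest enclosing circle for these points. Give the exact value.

Call the three points A, B, C in the order given.
Side lengths²: AB² = 54.5, AC² = 1, BC² = 48.5.
Since AB² = 54.5 ≥ 48.5 + 1 = 49.5, the angle opposite AB is not acute, so the smallest enclosing circle has AB as diameter.
Centre = midpoint of AB = (3.75, -2.75), r² = 54.5/4 = 13.625.

13.625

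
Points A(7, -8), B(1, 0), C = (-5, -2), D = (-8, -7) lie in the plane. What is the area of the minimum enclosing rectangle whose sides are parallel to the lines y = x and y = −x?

In coordinates u = x + y, v = x − y the rectangle is axis-aligned; the map (x,y)→(u,v) scales areas by 2.
u-values: -1, 1, -7, -15; range = 1 − (-15) = 16.
v-values: 15, 1, -3, -1; range = 15 − (-3) = 18.
Area = (16 × 18) / 2 = 144.

144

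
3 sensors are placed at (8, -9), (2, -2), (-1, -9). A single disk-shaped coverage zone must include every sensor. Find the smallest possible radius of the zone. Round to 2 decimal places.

Call the three points A, B, C in the order given.
Side lengths²: AB² = 85, AC² = 81, BC² = 58.
Since AB² = 85 < 81 + 58 = 139, the triangle is acute, so the smallest enclosing circle is the circumcircle.
Circumcentre = (3.5, -95/14), r² = 2465/98.
r = √(2465/98) ≈ 5.02.

5.02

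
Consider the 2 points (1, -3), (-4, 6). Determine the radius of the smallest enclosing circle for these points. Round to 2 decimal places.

The smallest circle enclosing two points has them as diameter endpoints.
Centre = midpoint = (-1.5, 1.5); r² = |(1, -3)−(-4, 6)|²/4 = 106/4 = 26.5.
r = √(26.5) ≈ 5.15.

5.15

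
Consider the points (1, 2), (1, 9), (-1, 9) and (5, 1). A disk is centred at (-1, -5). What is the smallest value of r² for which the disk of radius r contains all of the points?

The required radius is the distance from (-1, -5) to the farthest point.
Squared distances: 53, 200, 196, 72.
Maximum is 200, attained at (1, 9).

200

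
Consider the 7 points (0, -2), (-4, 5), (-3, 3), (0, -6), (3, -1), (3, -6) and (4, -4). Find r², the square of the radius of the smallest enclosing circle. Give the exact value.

42.5

The farthest pair is (-4, 5)–(3, -6) with squared distance 170. The circle on this segment as diameter has centre (-0.5, -0.5) and r² = 170/4 = 42.5.
Check (0, -2): distance² to centre = 2.5 ≤ 42.5, so it lies inside.
All remaining points lie in this disk, and no smaller disk contains both endpoints, so this is the minimum enclosing circle.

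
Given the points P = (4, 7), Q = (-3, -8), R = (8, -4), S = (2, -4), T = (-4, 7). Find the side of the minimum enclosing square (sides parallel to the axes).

The bounding box has width 12 and height 15.
An axis-aligned square enclosing the set must have side ≥ max(width, height).
So the minimum side is max(12, 15) = 15.

15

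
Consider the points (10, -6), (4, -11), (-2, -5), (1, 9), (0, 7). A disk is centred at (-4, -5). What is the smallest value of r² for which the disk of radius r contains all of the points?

221

The required radius is the distance from (-4, -5) to the farthest point.
Squared distances: 197, 100, 4, 221, 160.
Maximum is 221, attained at (1, 9).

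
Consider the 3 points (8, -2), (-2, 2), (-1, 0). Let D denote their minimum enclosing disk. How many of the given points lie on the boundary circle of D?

2

Call the three points A, B, C in the order given.
Side lengths²: AB² = 116, AC² = 85, BC² = 5.
Since AB² = 116 ≥ 85 + 5 = 90, the angle opposite AB is not acute, so the smallest enclosing circle has AB as diameter.
Centre = midpoint of AB = (3, 0), r² = 116/4 = 29.
The points at distance exactly r from the centre are (8, -2), (-2, 2) — 2 points.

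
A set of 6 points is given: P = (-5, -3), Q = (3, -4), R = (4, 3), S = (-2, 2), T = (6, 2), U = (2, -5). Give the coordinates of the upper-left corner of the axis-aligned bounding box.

(-5, 3)

x-range [-5, 6], y-range [-5, 3].
The upper-left corner is (-5, 3).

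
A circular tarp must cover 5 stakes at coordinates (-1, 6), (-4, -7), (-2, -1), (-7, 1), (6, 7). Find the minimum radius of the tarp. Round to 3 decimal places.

The farthest pair is (-4, -7)–(6, 7) with squared distance 296. The circle on this segment as diameter has centre (1, 0) and r² = 296/4 = 74.
Check (-1, 6): distance² to centre = 40 ≤ 74, so it lies inside.
All remaining points lie in this disk, and no smaller disk contains both endpoints, so this is the minimum enclosing circle.
r = √74 ≈ 8.602.

8.602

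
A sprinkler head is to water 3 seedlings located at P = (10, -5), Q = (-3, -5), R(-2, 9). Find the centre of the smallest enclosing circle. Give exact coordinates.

Side lengths²: PQ² = 169, PR² = 340, QR² = 197.
Since PR² = 340 < 197 + 169 = 366, the triangle is acute, so the smallest enclosing circle is the circumcircle.
Circumcentre = (3.5, 11/7), r² = 16745/196.
Centre = (3.5, 11/7).

(3.5, 11/7)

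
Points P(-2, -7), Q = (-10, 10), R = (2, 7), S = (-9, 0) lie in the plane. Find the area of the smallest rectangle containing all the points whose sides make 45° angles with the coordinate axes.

225

In coordinates u = x + y, v = x − y the rectangle is axis-aligned; the map (x,y)→(u,v) scales areas by 2.
u-values: -9, 0, 9, -9; range = 9 − (-9) = 18.
v-values: 5, -20, -5, -9; range = 5 − (-20) = 25.
Area = (18 × 25) / 2 = 225.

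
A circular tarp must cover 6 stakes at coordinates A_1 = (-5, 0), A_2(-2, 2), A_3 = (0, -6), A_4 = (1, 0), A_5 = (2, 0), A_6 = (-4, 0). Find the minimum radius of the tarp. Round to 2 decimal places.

The minimum enclosing circle is determined by three boundary points: A_1, A_2, A_3.
Their circumcentre is (-10/7, -59/28) with r² = 13481/784.
The farthest remaining point A_5 is at distance² 12697/784 ≤ 13481/784.
r = √(13481/784) ≈ 4.15.

4.15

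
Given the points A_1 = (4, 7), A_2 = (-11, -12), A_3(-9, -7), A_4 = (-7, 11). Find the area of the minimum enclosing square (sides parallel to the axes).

529

The bounding box has width 15 and height 23.
An axis-aligned square enclosing the set must have side ≥ max(width, height).
So the minimum side is max(15, 23) = 23.
Area = 23² = 529.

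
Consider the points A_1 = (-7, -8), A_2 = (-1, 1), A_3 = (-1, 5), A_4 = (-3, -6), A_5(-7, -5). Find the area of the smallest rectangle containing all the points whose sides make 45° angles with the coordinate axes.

In coordinates u = x + y, v = x − y the rectangle is axis-aligned; the map (x,y)→(u,v) scales areas by 2.
u-values: -15, 0, 4, -9, -12; range = 4 − (-15) = 19.
v-values: 1, -2, -6, 3, -2; range = 3 − (-6) = 9.
Area = (19 × 9) / 2 = 85.5.

85.5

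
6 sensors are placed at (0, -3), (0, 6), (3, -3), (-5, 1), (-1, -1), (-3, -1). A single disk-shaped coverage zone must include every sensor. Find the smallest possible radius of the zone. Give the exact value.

The minimum enclosing circle of a finite set is fixed by two of the points (as a diameter) or three (as a circumcircle).
The minimum enclosing circle is determined by three boundary points: (0, 6), (3, -3), (-5, 1).
Their circumcentre is (0, 1) with r² = 25.
The farthest remaining point (0, -3) is at distance² 16 ≤ 25.
r = √25 = 5.

5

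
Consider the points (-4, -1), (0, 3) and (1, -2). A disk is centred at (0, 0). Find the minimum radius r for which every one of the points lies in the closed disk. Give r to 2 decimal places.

4.12

The required radius is the distance from (0, 0) to the farthest point.
Squared distances: 17, 9, 5.
Maximum is 17, attained at (-4, -1).
r = √17 ≈ 4.12.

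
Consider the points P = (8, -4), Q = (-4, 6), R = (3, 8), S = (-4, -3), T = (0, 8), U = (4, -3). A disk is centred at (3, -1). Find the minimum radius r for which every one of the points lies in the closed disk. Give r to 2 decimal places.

9.90

The required radius is the distance from (3, -1) to the farthest point.
Squared distances: 34, 98, 81, 53, 90, 5.
Maximum is 98, attained at Q.
r = √98 ≈ 9.90.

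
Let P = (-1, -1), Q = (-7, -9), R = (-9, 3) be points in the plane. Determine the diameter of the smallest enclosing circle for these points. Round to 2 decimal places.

12.36

Side lengths²: PQ² = 100, PR² = 80, QR² = 148.
Since QR² = 148 < 100 + 80 = 180, the triangle is acute, so the smallest enclosing circle is the circumcircle.
Circumcentre = (-76/11, -31/11), r² = 4625/121.
Diameter = 2r = 2√(4625/121) ≈ 12.36.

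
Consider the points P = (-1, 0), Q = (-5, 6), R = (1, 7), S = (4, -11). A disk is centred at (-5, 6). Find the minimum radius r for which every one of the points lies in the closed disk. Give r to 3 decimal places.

The required radius is the distance from (-5, 6) to the farthest point.
Squared distances: 52, 0, 37, 370.
Maximum is 370, attained at S.
r = √370 ≈ 19.235.

19.235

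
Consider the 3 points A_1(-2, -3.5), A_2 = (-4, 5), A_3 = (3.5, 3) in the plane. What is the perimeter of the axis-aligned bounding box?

Width = max x − min x = 3.5 − (-4) = 7.5.
Height = max y − min y = 5 − (-3.5) = 8.5.
Perimeter = 2(7.5 + 8.5) = 32.

32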